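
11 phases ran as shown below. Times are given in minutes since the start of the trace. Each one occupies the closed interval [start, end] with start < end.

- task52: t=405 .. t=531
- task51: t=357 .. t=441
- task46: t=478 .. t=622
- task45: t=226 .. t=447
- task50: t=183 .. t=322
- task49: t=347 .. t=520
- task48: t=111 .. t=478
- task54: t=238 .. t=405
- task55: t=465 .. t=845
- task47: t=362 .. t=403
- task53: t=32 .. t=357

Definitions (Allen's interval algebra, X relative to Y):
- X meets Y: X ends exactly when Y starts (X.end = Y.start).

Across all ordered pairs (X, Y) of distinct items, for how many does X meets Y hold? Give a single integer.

3

Checking all 110 ordered pairs for relation 'meets'; matching pairs in alphabetical order:
(task48, task46): task48 meets task46 ✓
(task53, task51): task53 meets task51 ✓
(task54, task52): task54 meets task52 ✓
Count: 3.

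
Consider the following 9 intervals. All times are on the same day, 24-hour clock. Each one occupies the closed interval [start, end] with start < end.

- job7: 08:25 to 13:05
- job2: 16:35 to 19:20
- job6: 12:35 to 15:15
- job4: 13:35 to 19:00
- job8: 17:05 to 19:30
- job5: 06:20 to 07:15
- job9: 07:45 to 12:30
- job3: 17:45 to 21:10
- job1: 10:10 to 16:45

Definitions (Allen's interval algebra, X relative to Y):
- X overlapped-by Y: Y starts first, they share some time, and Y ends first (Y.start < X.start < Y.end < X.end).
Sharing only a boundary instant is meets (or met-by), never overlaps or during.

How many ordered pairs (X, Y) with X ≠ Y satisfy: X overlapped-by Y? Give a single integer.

Checking all 72 ordered pairs for relation 'overlapped-by'; matching pairs in alphabetical order:
(job1, job7): job1 overlapped-by job7 ✓
(job1, job9): job1 overlapped-by job9 ✓
(job2, job1): job2 overlapped-by job1 ✓
(job2, job4): job2 overlapped-by job4 ✓
(job3, job2): job3 overlapped-by job2 ✓
(job3, job4): job3 overlapped-by job4 ✓
(job3, job8): job3 overlapped-by job8 ✓
(job4, job1): job4 overlapped-by job1 ✓
(job4, job6): job4 overlapped-by job6 ✓
(job6, job7): job6 overlapped-by job7 ✓
(job7, job9): job7 overlapped-by job9 ✓
(job8, job2): job8 overlapped-by job2 ✓
(job8, job4): job8 overlapped-by job4 ✓
Count: 13.

13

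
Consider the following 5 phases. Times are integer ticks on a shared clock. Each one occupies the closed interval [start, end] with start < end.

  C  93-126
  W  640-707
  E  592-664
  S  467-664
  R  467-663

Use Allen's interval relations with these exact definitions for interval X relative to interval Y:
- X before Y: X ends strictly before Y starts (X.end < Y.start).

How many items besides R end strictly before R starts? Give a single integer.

1

Target R = [467, 663].
C [93, 126] → before → counts.
E [592, 664] → overlapped-by → no.
S [467, 664] → started-by → no.
W [640, 707] → overlapped-by → no.
Total: 1.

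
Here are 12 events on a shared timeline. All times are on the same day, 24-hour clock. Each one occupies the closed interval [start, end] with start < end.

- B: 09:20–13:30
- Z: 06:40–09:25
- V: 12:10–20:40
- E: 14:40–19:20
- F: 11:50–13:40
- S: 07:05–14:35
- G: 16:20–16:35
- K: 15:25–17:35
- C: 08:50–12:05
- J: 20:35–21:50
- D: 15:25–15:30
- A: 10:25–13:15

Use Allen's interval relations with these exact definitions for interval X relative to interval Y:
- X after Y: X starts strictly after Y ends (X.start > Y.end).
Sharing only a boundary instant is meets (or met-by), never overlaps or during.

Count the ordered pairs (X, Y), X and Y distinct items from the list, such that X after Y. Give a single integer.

39

Checking all 132 ordered pairs for relation 'after'; matching pairs in alphabetical order:
(A, Z): A after Z ✓
(D, A): D after A ✓
(D, B): D after B ✓
(D, C): D after C ✓
(D, F): D after F ✓
(D, S): D after S ✓
(D, Z): D after Z ✓
(E, A): E after A ✓
(E, B): E after B ✓
(E, C): E after C ✓
(E, F): E after F ✓
(E, S): E after S ✓
(E, Z): E after Z ✓
(F, Z): F after Z ✓
(G, A): G after A ✓
(G, B): G after B ✓
(G, C): G after C ✓
(G, D): G after D ✓
(G, F): G after F ✓
(G, S): G after S ✓
(G, Z): G after Z ✓
(J, A): J after A ✓
(J, B): J after B ✓
(J, C): J after C ✓
... plus 15 further pairs not listed.
Count: 39.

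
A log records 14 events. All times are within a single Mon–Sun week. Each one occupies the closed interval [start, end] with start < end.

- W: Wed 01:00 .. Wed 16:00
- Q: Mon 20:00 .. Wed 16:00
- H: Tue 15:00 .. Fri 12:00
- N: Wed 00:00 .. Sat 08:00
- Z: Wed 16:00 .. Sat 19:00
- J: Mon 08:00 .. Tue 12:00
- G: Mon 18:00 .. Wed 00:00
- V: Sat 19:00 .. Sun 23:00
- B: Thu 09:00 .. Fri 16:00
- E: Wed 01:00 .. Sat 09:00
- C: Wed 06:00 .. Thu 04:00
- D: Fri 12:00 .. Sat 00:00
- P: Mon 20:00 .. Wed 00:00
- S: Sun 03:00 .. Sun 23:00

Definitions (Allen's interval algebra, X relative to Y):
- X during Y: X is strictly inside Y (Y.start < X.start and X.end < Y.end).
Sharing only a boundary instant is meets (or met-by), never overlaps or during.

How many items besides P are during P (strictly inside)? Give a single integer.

0

Target P = [Mon 20:00, Wed 00:00].
B [Thu 09:00, Fri 16:00] → after → no.
C [Wed 06:00, Thu 04:00] → after → no.
D [Fri 12:00, Sat 00:00] → after → no.
E [Wed 01:00, Sat 09:00] → after → no.
G [Mon 18:00, Wed 00:00] → finished-by → no.
H [Tue 15:00, Fri 12:00] → overlapped-by → no.
J [Mon 08:00, Tue 12:00] → overlaps → no.
N [Wed 00:00, Sat 08:00] → met-by → no.
Q [Mon 20:00, Wed 16:00] → started-by → no.
S [Sun 03:00, Sun 23:00] → after → no.
V [Sat 19:00, Sun 23:00] → after → no.
W [Wed 01:00, Wed 16:00] → after → no.
Z [Wed 16:00, Sat 19:00] → after → no.
Total: 0.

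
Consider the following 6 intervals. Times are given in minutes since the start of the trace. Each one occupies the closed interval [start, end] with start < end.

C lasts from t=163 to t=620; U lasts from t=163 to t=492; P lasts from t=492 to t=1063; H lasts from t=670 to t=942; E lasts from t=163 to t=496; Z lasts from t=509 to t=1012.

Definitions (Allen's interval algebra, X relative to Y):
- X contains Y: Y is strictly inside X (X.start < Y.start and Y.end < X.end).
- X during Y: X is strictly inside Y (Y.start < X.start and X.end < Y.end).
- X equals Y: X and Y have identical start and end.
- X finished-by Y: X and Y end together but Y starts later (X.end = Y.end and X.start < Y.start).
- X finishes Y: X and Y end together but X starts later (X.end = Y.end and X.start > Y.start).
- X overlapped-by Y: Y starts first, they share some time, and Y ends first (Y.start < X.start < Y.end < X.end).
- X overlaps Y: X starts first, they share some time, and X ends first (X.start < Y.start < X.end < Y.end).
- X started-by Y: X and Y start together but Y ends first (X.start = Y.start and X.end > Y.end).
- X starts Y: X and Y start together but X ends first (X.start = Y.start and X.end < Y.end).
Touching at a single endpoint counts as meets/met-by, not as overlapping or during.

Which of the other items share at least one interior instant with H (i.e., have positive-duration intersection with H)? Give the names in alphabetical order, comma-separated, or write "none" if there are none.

P, Z

Target H = [t=670, t=942].
C [t=163, t=620] → before → no.
E [t=163, t=496] → before → no.
P [t=492, t=1063] → contains → yes.
U [t=163, t=492] → before → no.
Z [t=509, t=1012] → contains → yes.
Result: P, Z.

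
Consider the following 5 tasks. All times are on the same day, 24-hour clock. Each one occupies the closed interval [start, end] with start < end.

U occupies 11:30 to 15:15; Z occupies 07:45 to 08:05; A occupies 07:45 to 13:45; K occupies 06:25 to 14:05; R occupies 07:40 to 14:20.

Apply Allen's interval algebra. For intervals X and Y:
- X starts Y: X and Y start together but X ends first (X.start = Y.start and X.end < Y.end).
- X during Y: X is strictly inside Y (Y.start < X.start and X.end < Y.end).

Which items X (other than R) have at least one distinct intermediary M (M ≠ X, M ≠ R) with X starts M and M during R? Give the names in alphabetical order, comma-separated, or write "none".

Z

Target R = [07:40, 14:20].
Intermediaries M with M during R: A, Z.
Via A — items with X starts A: Z.
Via Z — items with X starts Z: none.
Union: Z.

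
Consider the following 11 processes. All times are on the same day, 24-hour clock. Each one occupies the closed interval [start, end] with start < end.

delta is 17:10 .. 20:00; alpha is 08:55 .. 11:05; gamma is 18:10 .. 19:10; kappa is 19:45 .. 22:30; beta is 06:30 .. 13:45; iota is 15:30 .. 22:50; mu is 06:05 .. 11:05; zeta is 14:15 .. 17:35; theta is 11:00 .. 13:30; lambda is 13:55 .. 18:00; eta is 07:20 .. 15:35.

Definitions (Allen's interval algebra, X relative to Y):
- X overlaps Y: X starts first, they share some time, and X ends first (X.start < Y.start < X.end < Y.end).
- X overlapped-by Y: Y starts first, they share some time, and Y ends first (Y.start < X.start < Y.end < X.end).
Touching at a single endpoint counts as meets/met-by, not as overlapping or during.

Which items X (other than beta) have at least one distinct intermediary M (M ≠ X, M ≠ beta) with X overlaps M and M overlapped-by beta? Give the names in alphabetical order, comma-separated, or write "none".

Target beta = [06:30, 13:45].
Intermediaries M with M overlapped-by beta: eta.
Via eta — items with X overlaps eta: mu.
Union: mu.

mu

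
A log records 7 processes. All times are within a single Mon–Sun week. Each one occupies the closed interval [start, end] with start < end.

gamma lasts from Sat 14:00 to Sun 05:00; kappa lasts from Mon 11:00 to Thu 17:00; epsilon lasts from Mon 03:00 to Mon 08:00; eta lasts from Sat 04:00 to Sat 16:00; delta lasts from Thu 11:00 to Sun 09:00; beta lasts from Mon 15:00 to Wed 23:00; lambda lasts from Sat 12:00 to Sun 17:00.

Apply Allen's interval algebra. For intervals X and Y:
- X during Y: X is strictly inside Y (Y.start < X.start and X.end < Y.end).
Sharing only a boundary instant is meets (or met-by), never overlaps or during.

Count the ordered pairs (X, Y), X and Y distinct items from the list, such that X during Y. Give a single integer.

Checking all 42 ordered pairs for relation 'during'; matching pairs in alphabetical order:
(beta, kappa): beta during kappa ✓
(eta, delta): eta during delta ✓
(gamma, delta): gamma during delta ✓
(gamma, lambda): gamma during lambda ✓
Count: 4.

4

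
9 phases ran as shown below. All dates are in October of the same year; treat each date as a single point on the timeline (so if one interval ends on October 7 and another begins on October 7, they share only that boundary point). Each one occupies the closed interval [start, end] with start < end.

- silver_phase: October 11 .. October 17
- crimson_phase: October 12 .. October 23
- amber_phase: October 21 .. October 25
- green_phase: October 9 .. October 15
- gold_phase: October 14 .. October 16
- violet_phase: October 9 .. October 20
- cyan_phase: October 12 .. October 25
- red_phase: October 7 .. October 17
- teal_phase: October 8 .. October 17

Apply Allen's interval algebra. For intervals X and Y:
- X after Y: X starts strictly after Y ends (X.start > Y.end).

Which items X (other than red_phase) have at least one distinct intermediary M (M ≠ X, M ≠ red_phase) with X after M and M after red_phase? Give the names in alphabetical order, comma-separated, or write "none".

Target red_phase = [October 7, October 17].
Intermediaries M with M after red_phase: amber_phase.
Via amber_phase — items with X after amber_phase: none.
Union: none.

none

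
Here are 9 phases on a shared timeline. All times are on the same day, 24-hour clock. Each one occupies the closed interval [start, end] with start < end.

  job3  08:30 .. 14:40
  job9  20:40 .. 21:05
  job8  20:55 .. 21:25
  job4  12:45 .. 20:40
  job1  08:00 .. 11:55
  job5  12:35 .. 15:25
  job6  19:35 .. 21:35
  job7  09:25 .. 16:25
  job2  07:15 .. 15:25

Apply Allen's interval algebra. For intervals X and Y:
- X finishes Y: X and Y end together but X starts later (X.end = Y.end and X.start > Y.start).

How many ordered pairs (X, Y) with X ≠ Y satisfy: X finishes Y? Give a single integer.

Checking all 72 ordered pairs for relation 'finishes'; matching pairs in alphabetical order:
(job5, job2): job5 finishes job2 ✓
Count: 1.

1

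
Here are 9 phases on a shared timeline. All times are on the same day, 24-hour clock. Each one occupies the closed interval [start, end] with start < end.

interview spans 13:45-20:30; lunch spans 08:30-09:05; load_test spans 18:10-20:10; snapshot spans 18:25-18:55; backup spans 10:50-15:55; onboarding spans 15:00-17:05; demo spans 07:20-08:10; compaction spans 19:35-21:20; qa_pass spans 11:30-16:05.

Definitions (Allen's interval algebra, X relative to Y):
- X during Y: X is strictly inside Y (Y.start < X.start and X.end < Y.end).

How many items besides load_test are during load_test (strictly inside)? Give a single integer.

Target load_test = [18:10, 20:10].
backup [10:50, 15:55] → before → no.
compaction [19:35, 21:20] → overlapped-by → no.
demo [07:20, 08:10] → before → no.
interview [13:45, 20:30] → contains → no.
lunch [08:30, 09:05] → before → no.
onboarding [15:00, 17:05] → before → no.
qa_pass [11:30, 16:05] → before → no.
snapshot [18:25, 18:55] → during → counts.
Total: 1.

1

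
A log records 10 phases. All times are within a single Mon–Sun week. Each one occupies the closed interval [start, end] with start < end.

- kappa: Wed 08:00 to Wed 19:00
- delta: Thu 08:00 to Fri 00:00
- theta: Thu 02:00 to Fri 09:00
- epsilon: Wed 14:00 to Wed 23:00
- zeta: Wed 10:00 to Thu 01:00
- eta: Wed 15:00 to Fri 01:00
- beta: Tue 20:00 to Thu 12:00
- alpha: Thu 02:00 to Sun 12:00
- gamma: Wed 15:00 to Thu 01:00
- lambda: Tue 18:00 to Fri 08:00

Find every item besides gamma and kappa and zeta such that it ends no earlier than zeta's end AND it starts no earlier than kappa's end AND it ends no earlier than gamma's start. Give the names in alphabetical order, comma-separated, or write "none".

Conditions: its end is no earlier than zeta's end (X.end >= Thu 01:00) AND its start is no earlier than kappa's end (X.start >= Wed 19:00) AND its end is no earlier than gamma's start (X.end >= Wed 15:00).
alpha: end Sun 12:00 >= Thu 01:00? ✓; start Thu 02:00 >= Wed 19:00? ✓; end Sun 12:00 >= Wed 15:00? ✓ → yes.
beta: end Thu 12:00 >= Thu 01:00? ✓; start Tue 20:00 >= Wed 19:00? ✗; end Thu 12:00 >= Wed 15:00? ✓ → no.
delta: end Fri 00:00 >= Thu 01:00? ✓; start Thu 08:00 >= Wed 19:00? ✓; end Fri 00:00 >= Wed 15:00? ✓ → yes.
epsilon: end Wed 23:00 >= Thu 01:00? ✗; start Wed 14:00 >= Wed 19:00? ✗; end Wed 23:00 >= Wed 15:00? ✓ → no.
eta: end Fri 01:00 >= Thu 01:00? ✓; start Wed 15:00 >= Wed 19:00? ✗; end Fri 01:00 >= Wed 15:00? ✓ → no.
lambda: end Fri 08:00 >= Thu 01:00? ✓; start Tue 18:00 >= Wed 19:00? ✗; end Fri 08:00 >= Wed 15:00? ✓ → no.
theta: end Fri 09:00 >= Thu 01:00? ✓; start Thu 02:00 >= Wed 19:00? ✓; end Fri 09:00 >= Wed 15:00? ✓ → yes.
Result: alpha, delta, theta.

alpha, delta, theta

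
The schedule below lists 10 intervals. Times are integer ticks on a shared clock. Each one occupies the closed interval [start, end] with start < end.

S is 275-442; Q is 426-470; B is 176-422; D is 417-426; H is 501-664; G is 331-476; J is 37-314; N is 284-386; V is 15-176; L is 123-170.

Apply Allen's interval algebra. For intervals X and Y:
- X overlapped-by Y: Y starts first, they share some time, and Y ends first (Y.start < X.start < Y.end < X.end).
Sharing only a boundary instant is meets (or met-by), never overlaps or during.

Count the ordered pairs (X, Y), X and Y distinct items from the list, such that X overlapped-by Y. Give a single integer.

10

Checking all 90 ordered pairs for relation 'overlapped-by'; matching pairs in alphabetical order:
(B, J): B overlapped-by J ✓
(D, B): D overlapped-by B ✓
(G, B): G overlapped-by B ✓
(G, N): G overlapped-by N ✓
(G, S): G overlapped-by S ✓
(J, V): J overlapped-by V ✓
(N, J): N overlapped-by J ✓
(Q, S): Q overlapped-by S ✓
(S, B): S overlapped-by B ✓
(S, J): S overlapped-by J ✓
Count: 10.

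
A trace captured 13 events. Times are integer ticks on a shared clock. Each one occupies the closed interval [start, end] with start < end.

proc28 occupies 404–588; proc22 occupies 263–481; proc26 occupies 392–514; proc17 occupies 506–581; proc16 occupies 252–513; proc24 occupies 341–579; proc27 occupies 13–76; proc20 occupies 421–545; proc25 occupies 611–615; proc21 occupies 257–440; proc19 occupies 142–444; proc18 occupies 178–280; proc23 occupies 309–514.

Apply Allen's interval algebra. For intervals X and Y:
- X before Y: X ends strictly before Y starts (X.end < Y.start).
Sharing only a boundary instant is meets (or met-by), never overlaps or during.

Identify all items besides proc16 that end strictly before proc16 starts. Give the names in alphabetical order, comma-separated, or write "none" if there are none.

proc27

Target proc16 = [252, 513].
proc17 [506, 581] → overlapped-by → no.
proc18 [178, 280] → overlaps → no.
proc19 [142, 444] → overlaps → no.
proc20 [421, 545] → overlapped-by → no.
proc21 [257, 440] → during → no.
proc22 [263, 481] → during → no.
proc23 [309, 514] → overlapped-by → no.
proc24 [341, 579] → overlapped-by → no.
proc25 [611, 615] → after → no.
proc26 [392, 514] → overlapped-by → no.
proc27 [13, 76] → before → yes.
proc28 [404, 588] → overlapped-by → no.
Result: proc27.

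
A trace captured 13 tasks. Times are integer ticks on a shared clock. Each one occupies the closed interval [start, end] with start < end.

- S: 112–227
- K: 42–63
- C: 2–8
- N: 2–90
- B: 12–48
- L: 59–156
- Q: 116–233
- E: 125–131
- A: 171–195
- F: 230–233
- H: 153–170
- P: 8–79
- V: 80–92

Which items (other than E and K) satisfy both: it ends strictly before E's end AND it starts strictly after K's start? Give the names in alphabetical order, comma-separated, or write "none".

Conditions: its end is strictly before E's end (X.end < 131) AND its start is strictly after K's start (X.start > 42).
A: end 195 < 131? ✗; start 171 > 42? ✓ → no.
B: end 48 < 131? ✓; start 12 > 42? ✗ → no.
C: end 8 < 131? ✓; start 2 > 42? ✗ → no.
F: end 233 < 131? ✗; start 230 > 42? ✓ → no.
H: end 170 < 131? ✗; start 153 > 42? ✓ → no.
L: end 156 < 131? ✗; start 59 > 42? ✓ → no.
N: end 90 < 131? ✓; start 2 > 42? ✗ → no.
P: end 79 < 131? ✓; start 8 > 42? ✗ → no.
Q: end 233 < 131? ✗; start 116 > 42? ✓ → no.
S: end 227 < 131? ✗; start 112 > 42? ✓ → no.
V: end 92 < 131? ✓; start 80 > 42? ✓ → yes.
Result: V.

V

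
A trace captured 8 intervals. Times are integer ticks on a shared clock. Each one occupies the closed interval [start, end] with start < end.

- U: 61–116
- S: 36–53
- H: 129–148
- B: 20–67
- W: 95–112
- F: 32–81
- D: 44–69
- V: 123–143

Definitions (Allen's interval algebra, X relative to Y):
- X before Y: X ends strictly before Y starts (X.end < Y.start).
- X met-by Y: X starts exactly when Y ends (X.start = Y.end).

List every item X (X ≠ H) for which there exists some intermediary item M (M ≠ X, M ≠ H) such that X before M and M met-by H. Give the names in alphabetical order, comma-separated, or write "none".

Target H = [129, 148].
Intermediaries M with M met-by H: none.
Union: none.

none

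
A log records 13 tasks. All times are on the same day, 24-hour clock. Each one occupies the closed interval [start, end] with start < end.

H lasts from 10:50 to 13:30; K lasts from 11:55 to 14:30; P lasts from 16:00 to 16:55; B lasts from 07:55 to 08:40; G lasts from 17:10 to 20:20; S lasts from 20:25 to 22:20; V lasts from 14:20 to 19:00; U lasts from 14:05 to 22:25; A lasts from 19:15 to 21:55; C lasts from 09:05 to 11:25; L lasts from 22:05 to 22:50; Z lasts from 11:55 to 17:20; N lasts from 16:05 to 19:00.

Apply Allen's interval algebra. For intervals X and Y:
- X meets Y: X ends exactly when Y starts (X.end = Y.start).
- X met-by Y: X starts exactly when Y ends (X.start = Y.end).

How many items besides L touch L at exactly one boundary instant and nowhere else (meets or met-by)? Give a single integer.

Target L = [22:05, 22:50].
A [19:15, 21:55] → before → no.
B [07:55, 08:40] → before → no.
C [09:05, 11:25] → before → no.
G [17:10, 20:20] → before → no.
H [10:50, 13:30] → before → no.
K [11:55, 14:30] → before → no.
N [16:05, 19:00] → before → no.
P [16:00, 16:55] → before → no.
S [20:25, 22:20] → overlaps → no.
U [14:05, 22:25] → overlaps → no.
V [14:20, 19:00] → before → no.
Z [11:55, 17:20] → before → no.
Total: 0.

0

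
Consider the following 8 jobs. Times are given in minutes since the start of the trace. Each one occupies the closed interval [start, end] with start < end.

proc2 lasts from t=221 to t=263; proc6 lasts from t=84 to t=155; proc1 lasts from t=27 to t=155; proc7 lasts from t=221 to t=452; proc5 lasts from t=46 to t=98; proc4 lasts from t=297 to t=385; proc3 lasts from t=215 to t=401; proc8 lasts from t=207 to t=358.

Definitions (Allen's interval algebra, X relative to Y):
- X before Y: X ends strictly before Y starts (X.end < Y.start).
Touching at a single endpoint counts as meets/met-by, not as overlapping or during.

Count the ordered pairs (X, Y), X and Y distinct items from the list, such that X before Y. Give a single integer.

Checking all 56 ordered pairs for relation 'before'; matching pairs in alphabetical order:
(proc1, proc2): proc1 before proc2 ✓
(proc1, proc3): proc1 before proc3 ✓
(proc1, proc4): proc1 before proc4 ✓
(proc1, proc7): proc1 before proc7 ✓
(proc1, proc8): proc1 before proc8 ✓
(proc2, proc4): proc2 before proc4 ✓
(proc5, proc2): proc5 before proc2 ✓
(proc5, proc3): proc5 before proc3 ✓
(proc5, proc4): proc5 before proc4 ✓
(proc5, proc7): proc5 before proc7 ✓
(proc5, proc8): proc5 before proc8 ✓
(proc6, proc2): proc6 before proc2 ✓
(proc6, proc3): proc6 before proc3 ✓
(proc6, proc4): proc6 before proc4 ✓
(proc6, proc7): proc6 before proc7 ✓
(proc6, proc8): proc6 before proc8 ✓
Count: 16.

16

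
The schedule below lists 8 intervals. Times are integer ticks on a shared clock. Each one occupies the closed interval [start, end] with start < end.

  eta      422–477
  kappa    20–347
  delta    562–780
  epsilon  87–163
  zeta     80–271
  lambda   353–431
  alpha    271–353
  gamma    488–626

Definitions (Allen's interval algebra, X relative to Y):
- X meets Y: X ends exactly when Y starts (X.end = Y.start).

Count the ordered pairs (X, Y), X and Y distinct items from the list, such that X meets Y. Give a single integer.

2

Checking all 56 ordered pairs for relation 'meets'; matching pairs in alphabetical order:
(alpha, lambda): alpha meets lambda ✓
(zeta, alpha): zeta meets alpha ✓
Count: 2.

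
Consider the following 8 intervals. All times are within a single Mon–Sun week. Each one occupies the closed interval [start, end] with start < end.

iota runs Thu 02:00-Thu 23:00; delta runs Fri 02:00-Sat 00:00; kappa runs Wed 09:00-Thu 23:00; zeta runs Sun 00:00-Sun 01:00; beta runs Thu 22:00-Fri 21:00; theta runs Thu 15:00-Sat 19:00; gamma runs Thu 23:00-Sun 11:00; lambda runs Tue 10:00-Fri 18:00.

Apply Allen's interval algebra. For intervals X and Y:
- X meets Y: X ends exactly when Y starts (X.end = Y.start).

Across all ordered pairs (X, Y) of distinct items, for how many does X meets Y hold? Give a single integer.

Checking all 56 ordered pairs for relation 'meets'; matching pairs in alphabetical order:
(iota, gamma): iota meets gamma ✓
(kappa, gamma): kappa meets gamma ✓
Count: 2.

2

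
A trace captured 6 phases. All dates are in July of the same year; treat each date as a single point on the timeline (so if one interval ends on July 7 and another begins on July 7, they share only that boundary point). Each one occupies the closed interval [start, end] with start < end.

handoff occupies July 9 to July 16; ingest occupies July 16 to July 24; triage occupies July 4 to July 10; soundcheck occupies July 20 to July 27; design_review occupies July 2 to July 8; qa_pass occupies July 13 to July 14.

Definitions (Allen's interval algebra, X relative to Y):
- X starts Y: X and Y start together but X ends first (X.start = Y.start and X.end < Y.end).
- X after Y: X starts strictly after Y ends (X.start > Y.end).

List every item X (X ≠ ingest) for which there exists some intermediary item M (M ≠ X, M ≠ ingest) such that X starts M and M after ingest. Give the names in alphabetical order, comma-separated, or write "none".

none

Target ingest = [July 16, July 24].
Intermediaries M with M after ingest: none.
Union: none.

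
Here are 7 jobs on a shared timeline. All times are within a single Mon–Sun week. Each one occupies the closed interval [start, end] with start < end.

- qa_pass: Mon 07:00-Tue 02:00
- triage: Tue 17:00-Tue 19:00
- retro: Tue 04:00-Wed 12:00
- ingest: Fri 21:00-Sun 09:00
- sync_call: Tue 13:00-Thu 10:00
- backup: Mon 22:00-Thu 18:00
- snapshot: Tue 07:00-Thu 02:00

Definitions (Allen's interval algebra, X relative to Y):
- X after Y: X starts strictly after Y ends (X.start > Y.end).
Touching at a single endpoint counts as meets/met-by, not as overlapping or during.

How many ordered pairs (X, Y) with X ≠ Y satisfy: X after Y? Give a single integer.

10

Checking all 42 ordered pairs for relation 'after'; matching pairs in alphabetical order:
(ingest, backup): ingest after backup ✓
(ingest, qa_pass): ingest after qa_pass ✓
(ingest, retro): ingest after retro ✓
(ingest, snapshot): ingest after snapshot ✓
(ingest, sync_call): ingest after sync_call ✓
(ingest, triage): ingest after triage ✓
(retro, qa_pass): retro after qa_pass ✓
(snapshot, qa_pass): snapshot after qa_pass ✓
(sync_call, qa_pass): sync_call after qa_pass ✓
(triage, qa_pass): triage after qa_pass ✓
Count: 10.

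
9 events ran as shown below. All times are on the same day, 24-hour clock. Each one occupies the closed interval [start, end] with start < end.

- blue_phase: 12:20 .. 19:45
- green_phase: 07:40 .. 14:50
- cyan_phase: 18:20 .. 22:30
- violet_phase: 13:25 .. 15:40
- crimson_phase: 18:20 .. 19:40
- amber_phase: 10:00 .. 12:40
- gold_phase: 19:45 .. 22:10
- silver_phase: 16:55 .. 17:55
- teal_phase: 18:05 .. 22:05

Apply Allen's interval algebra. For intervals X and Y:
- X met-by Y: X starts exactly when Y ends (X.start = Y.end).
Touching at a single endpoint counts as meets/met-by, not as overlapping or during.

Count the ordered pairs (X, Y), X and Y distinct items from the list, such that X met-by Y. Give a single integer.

1

Checking all 72 ordered pairs for relation 'met-by'; matching pairs in alphabetical order:
(gold_phase, blue_phase): gold_phase met-by blue_phase ✓
Count: 1.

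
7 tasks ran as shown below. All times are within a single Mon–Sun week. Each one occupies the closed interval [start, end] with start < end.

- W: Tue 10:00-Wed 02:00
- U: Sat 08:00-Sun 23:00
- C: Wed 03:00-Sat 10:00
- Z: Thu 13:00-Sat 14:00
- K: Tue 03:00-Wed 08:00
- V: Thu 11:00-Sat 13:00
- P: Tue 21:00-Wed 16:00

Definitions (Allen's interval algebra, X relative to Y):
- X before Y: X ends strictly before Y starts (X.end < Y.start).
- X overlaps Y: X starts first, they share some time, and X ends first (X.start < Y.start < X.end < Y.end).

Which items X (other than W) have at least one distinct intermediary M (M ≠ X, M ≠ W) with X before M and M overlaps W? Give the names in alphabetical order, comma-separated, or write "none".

none

Target W = [Tue 10:00, Wed 02:00].
Intermediaries M with M overlaps W: none.
Union: none.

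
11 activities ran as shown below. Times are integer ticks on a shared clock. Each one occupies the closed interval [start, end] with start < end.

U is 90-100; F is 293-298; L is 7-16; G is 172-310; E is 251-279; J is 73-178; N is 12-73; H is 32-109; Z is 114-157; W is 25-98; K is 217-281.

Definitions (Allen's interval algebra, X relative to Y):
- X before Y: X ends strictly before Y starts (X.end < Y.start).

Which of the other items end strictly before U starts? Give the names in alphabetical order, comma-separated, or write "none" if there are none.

L, N

Target U = [90, 100].
E [251, 279] → after → no.
F [293, 298] → after → no.
G [172, 310] → after → no.
H [32, 109] → contains → no.
J [73, 178] → contains → no.
K [217, 281] → after → no.
L [7, 16] → before → yes.
N [12, 73] → before → yes.
W [25, 98] → overlaps → no.
Z [114, 157] → after → no.
Result: L, N.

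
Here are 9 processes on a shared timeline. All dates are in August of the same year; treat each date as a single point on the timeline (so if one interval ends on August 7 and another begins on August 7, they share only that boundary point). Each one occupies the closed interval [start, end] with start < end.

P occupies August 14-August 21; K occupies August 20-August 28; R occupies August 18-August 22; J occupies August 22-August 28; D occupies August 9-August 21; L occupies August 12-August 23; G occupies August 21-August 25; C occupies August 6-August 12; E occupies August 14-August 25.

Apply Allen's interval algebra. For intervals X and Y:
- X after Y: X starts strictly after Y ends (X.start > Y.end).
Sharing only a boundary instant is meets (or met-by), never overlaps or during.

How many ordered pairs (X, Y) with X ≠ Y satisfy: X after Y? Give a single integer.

Checking all 72 ordered pairs for relation 'after'; matching pairs in alphabetical order:
(E, C): E after C ✓
(G, C): G after C ✓
(J, C): J after C ✓
(J, D): J after D ✓
(J, P): J after P ✓
(K, C): K after C ✓
(P, C): P after C ✓
(R, C): R after C ✓
Count: 8.

8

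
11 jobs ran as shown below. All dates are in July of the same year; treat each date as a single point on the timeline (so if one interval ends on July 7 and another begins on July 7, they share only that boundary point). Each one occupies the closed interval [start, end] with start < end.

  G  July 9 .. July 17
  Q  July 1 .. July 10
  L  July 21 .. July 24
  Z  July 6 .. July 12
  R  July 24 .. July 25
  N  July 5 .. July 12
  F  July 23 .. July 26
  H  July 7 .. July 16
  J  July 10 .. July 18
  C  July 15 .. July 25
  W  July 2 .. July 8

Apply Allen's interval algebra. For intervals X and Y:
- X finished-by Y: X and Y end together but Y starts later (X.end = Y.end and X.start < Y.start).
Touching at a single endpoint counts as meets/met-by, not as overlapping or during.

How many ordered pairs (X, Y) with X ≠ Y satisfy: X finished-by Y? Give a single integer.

2

Checking all 110 ordered pairs for relation 'finished-by'; matching pairs in alphabetical order:
(C, R): C finished-by R ✓
(N, Z): N finished-by Z ✓
Count: 2.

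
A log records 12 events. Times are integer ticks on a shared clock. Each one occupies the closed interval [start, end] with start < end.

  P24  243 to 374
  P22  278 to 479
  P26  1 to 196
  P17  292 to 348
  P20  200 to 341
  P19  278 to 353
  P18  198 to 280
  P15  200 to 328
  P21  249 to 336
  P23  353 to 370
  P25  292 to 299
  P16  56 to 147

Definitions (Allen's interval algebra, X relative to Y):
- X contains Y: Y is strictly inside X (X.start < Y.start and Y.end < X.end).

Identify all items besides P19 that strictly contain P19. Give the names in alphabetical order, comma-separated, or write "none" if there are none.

P24

Target P19 = [278, 353].
P15 [200, 328] → overlaps → no.
P16 [56, 147] → before → no.
P17 [292, 348] → during → no.
P18 [198, 280] → overlaps → no.
P20 [200, 341] → overlaps → no.
P21 [249, 336] → overlaps → no.
P22 [278, 479] → started-by → no.
P23 [353, 370] → met-by → no.
P24 [243, 374] → contains → yes.
P25 [292, 299] → during → no.
P26 [1, 196] → before → no.
Result: P24.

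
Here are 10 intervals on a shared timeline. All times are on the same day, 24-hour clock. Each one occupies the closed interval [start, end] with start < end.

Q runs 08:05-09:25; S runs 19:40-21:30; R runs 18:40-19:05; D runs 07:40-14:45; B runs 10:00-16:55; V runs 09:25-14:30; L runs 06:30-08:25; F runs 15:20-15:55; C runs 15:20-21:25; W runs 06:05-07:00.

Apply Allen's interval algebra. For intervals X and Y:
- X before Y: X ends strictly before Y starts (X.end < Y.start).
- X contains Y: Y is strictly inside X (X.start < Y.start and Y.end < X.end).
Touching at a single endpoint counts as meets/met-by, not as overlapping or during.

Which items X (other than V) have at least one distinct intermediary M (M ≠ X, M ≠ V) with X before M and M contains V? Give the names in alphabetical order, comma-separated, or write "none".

W

Target V = [09:25, 14:30].
Intermediaries M with M contains V: D.
Via D — items with X before D: W.
Union: W.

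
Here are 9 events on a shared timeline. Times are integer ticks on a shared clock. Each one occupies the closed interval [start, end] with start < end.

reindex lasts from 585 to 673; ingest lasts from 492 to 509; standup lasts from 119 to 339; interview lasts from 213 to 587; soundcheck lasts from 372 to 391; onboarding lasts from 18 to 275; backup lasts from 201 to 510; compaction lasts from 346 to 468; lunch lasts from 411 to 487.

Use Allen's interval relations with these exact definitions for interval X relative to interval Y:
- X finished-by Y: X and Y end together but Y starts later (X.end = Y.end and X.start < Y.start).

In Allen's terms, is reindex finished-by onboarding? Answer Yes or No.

No

reindex = [585, 673], onboarding = [18, 275].
Actual relation of reindex to onboarding: after.
Asked whether 'finished-by' holds → No.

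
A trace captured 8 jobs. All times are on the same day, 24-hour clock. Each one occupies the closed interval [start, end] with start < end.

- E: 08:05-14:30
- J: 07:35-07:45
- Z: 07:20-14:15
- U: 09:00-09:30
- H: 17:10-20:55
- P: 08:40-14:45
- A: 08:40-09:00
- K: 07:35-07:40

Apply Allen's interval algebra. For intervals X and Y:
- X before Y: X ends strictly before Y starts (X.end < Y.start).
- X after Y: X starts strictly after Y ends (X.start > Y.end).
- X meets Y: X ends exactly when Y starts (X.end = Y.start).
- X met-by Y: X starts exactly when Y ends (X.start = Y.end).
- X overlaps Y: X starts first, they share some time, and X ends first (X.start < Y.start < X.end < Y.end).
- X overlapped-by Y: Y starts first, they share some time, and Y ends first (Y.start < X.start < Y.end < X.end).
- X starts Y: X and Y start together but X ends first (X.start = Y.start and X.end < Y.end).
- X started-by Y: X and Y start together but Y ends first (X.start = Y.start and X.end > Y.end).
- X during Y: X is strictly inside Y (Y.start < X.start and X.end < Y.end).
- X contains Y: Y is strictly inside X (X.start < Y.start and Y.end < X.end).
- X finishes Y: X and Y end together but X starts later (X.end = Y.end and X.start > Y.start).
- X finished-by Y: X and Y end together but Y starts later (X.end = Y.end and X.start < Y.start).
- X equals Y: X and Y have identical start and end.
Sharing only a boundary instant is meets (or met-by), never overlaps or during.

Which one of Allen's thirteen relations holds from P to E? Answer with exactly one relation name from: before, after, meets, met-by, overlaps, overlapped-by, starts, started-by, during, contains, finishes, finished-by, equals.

P = [08:40, 14:45]; E = [08:05, 14:30].
Compare endpoints: P.start > E.start, P.start < E.end, P.end > E.start, P.end > E.end.
That pattern is 'overlapped-by'.

overlapped-by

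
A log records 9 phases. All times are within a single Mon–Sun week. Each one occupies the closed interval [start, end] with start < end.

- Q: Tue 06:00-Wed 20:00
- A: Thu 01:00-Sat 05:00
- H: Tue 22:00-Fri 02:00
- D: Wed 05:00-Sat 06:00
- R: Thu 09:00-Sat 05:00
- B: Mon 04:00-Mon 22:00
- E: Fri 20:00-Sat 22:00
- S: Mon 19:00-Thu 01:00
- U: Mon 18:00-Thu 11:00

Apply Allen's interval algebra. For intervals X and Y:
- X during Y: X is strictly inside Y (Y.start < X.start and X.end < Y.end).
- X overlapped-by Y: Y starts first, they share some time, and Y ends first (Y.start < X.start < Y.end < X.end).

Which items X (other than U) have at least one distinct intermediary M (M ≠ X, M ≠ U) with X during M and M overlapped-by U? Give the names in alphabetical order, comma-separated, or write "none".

A, R

Target U = [Mon 18:00, Thu 11:00].
Intermediaries M with M overlapped-by U: A, D, H, R.
Via A — items with X during A: none.
Via D — items with X during D: A, R.
Via H — items with X during H: none.
Via R — items with X during R: none.
Union: A, R.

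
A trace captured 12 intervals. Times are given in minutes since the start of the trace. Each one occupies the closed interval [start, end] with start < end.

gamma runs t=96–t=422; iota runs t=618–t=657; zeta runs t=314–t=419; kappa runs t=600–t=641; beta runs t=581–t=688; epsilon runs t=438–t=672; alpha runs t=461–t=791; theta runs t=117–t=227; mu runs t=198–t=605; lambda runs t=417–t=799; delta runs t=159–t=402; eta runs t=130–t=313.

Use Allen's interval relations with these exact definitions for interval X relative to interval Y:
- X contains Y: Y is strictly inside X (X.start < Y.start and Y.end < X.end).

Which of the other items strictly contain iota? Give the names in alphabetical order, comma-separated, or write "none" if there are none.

Target iota = [t=618, t=657].
alpha [t=461, t=791] → contains → yes.
beta [t=581, t=688] → contains → yes.
delta [t=159, t=402] → before → no.
epsilon [t=438, t=672] → contains → yes.
eta [t=130, t=313] → before → no.
gamma [t=96, t=422] → before → no.
kappa [t=600, t=641] → overlaps → no.
lambda [t=417, t=799] → contains → yes.
mu [t=198, t=605] → before → no.
theta [t=117, t=227] → before → no.
zeta [t=314, t=419] → before → no.
Result: alpha, beta, epsilon, lambda.

alpha, beta, epsilon, lambda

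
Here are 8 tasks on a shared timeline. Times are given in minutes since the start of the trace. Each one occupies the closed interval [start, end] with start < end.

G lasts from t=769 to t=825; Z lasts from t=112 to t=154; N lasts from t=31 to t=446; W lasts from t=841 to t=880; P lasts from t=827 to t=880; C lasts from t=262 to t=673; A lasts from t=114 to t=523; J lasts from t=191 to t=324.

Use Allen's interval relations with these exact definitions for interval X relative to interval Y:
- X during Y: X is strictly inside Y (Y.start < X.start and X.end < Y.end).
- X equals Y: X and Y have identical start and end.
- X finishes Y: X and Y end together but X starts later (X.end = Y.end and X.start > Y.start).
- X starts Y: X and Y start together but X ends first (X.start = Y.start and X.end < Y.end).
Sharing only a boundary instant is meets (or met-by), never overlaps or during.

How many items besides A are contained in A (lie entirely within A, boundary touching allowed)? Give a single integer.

Target A = [t=114, t=523].
C [t=262, t=673] → overlapped-by → no.
G [t=769, t=825] → after → no.
J [t=191, t=324] → during → counts.
N [t=31, t=446] → overlaps → no.
P [t=827, t=880] → after → no.
W [t=841, t=880] → after → no.
Z [t=112, t=154] → overlaps → no.
Total: 1.

1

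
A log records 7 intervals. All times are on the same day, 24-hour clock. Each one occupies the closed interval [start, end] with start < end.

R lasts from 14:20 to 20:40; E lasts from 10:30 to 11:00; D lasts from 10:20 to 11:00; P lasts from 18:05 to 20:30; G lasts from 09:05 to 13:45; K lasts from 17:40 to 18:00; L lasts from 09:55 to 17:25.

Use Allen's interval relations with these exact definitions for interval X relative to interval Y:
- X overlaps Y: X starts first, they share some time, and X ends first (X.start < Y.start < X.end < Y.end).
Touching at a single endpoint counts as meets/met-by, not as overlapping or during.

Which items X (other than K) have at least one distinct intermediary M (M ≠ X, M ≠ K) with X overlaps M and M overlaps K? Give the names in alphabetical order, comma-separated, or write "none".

Target K = [17:40, 18:00].
Intermediaries M with M overlaps K: none.
Union: none.

none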